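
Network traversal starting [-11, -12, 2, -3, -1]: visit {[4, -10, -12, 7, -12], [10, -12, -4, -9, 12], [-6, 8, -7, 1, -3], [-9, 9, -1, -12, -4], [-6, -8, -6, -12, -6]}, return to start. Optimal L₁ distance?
232
(one optimal route: (-11, -12, 2, -3, -1) → (10, -12, -4, -9, 12) → (4, -10, -12, 7, -12) → (-6, 8, -7, 1, -3) → (-9, 9, -1, -12, -4) → (-6, -8, -6, -12, -6) → (-11, -12, 2, -3, -1))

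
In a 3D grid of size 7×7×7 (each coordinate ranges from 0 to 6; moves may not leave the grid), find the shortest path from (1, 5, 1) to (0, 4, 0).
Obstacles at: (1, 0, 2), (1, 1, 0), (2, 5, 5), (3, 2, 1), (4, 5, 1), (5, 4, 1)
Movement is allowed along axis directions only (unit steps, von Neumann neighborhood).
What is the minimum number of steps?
3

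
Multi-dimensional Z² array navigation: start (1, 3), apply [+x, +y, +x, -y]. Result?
(3, 3)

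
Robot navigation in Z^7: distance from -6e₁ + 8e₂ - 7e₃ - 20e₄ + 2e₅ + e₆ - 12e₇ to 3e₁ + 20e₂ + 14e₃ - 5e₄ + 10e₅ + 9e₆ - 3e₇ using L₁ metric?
82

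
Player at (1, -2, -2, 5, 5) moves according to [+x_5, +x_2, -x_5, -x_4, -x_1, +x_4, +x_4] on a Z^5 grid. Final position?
(0, -1, -2, 6, 5)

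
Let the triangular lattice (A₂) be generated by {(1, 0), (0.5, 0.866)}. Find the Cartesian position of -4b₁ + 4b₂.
(-2, 3.464)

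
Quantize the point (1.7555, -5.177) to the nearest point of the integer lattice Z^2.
(2, -5)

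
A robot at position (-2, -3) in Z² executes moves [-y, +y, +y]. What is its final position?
(-2, -2)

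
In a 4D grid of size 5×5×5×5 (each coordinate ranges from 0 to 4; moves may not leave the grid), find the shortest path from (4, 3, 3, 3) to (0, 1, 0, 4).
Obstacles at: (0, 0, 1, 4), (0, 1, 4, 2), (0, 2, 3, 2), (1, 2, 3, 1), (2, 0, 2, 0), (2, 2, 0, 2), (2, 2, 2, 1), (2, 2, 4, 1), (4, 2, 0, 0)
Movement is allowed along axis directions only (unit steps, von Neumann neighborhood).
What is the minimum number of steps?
10
(one shortest path: (4, 3, 3, 3) → (3, 3, 3, 3) → (2, 3, 3, 3) → (1, 3, 3, 3) → (0, 3, 3, 3) → (0, 2, 3, 3) → (0, 1, 3, 3) → (0, 1, 2, 3) → (0, 1, 1, 3) → (0, 1, 0, 3) → (0, 1, 0, 4))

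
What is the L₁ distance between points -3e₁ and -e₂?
4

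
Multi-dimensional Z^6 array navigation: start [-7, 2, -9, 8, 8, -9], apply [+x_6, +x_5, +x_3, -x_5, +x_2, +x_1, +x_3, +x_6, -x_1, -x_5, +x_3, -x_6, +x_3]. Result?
(-7, 3, -5, 8, 7, -8)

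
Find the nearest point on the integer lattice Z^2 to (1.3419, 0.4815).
(1, 0)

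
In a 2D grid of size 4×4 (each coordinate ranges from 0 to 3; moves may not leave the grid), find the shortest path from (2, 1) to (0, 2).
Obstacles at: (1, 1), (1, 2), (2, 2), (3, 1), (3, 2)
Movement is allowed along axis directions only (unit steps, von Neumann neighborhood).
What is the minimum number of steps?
5
(one shortest path: (2, 1) → (2, 0) → (1, 0) → (0, 0) → (0, 1) → (0, 2))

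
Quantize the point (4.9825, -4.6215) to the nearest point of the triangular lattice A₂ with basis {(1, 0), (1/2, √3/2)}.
(4.5, -4.33)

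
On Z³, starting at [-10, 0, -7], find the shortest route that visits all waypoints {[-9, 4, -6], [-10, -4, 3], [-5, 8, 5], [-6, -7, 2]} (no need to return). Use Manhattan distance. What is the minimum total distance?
51
(one optimal route: (-10, 0, -7) → (-9, 4, -6) → (-10, -4, 3) → (-6, -7, 2) → (-5, 8, 5))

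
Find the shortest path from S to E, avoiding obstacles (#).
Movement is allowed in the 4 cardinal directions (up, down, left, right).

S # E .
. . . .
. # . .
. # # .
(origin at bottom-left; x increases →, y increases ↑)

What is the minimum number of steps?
4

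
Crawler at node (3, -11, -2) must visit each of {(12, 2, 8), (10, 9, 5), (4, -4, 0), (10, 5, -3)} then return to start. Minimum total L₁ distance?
80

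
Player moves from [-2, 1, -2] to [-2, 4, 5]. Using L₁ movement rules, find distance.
10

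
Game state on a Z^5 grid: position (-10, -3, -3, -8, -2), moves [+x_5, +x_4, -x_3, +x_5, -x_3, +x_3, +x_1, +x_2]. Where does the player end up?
(-9, -2, -4, -7, 0)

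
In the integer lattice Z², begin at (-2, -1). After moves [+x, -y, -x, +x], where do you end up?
(-1, -2)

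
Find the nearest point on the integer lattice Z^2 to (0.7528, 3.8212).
(1, 4)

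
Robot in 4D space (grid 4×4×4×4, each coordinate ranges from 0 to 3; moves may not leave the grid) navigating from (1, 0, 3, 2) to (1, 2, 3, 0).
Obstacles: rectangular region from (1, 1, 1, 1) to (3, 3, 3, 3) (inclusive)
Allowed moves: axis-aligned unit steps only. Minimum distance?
4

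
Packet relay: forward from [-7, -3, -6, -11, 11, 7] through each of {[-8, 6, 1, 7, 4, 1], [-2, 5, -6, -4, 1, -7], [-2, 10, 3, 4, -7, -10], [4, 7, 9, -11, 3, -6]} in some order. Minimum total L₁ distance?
151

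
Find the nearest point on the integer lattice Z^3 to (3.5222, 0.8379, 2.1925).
(4, 1, 2)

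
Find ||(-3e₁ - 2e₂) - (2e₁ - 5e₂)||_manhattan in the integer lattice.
8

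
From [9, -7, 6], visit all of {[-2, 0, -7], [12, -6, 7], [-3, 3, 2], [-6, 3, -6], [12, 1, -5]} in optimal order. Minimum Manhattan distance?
60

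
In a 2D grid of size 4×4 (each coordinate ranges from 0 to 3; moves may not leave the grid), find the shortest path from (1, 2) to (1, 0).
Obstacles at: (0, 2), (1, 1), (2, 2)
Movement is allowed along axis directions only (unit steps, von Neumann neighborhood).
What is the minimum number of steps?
8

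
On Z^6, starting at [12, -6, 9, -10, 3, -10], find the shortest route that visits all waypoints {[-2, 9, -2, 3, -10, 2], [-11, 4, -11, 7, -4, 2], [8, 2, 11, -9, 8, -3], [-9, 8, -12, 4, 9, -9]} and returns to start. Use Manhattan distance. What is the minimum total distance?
236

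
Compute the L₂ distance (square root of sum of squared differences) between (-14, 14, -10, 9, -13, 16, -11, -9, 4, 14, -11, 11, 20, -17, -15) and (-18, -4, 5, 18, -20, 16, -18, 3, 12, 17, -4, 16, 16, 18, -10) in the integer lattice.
47.9687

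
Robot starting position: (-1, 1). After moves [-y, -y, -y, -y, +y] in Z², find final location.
(-1, -2)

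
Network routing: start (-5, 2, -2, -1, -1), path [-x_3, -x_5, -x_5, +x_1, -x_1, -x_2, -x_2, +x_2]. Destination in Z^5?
(-5, 1, -3, -1, -3)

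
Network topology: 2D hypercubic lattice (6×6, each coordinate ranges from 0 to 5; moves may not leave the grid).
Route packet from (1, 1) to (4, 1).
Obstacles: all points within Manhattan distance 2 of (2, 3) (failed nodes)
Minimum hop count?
5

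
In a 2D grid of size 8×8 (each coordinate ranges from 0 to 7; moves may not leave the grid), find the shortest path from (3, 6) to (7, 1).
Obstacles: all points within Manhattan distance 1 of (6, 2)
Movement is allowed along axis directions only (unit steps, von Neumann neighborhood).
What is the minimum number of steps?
11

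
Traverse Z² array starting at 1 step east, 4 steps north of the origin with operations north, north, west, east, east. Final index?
(2, 6)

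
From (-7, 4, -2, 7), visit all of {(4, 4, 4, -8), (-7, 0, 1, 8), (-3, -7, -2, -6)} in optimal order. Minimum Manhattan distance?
62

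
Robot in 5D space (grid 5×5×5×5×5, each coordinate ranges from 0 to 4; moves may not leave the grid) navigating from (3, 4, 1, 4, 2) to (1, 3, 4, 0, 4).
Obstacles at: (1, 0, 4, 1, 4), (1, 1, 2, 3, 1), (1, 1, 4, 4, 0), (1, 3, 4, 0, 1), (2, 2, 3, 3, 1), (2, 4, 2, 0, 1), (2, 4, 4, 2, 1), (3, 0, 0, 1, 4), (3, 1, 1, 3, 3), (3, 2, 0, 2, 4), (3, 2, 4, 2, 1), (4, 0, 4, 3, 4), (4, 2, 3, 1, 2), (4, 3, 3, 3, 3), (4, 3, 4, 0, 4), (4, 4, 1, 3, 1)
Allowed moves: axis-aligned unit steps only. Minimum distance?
12
(one shortest path: (3, 4, 1, 4, 2) → (2, 4, 1, 4, 2) → (1, 4, 1, 4, 2) → (1, 3, 1, 4, 2) → (1, 3, 2, 4, 2) → (1, 3, 3, 4, 2) → (1, 3, 4, 4, 2) → (1, 3, 4, 3, 2) → (1, 3, 4, 2, 2) → (1, 3, 4, 1, 2) → (1, 3, 4, 0, 2) → (1, 3, 4, 0, 3) → (1, 3, 4, 0, 4))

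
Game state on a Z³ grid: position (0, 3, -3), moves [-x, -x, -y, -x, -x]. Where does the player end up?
(-4, 2, -3)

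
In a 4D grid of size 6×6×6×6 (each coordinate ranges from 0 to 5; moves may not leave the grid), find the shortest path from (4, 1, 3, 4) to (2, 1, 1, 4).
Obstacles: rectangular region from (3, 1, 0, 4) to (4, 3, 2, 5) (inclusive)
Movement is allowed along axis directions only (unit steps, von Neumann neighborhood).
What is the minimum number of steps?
4
(one shortest path: (4, 1, 3, 4) → (3, 1, 3, 4) → (2, 1, 3, 4) → (2, 1, 2, 4) → (2, 1, 1, 4))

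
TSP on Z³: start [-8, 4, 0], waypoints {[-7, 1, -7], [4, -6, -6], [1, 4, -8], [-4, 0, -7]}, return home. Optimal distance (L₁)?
62
(one optimal route: (-8, 4, 0) → (-7, 1, -7) → (-4, 0, -7) → (4, -6, -6) → (1, 4, -8) → (-8, 4, 0))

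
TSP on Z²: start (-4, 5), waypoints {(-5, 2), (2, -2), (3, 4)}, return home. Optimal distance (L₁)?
30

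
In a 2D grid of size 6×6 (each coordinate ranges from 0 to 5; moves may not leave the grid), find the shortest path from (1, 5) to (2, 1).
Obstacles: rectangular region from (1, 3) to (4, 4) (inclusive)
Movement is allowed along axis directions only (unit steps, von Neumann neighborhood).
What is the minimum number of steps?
7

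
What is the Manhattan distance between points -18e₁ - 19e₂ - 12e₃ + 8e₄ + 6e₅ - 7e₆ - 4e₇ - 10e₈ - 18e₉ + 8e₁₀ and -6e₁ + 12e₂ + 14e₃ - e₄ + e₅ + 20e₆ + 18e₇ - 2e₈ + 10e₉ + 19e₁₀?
179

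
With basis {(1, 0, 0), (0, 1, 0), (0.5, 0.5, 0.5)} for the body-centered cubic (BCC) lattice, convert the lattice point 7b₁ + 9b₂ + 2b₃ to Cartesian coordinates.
(8, 10, 1)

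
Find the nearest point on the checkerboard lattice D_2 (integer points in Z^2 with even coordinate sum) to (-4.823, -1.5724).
(-5, -1)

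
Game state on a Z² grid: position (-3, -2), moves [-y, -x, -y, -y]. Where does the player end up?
(-4, -5)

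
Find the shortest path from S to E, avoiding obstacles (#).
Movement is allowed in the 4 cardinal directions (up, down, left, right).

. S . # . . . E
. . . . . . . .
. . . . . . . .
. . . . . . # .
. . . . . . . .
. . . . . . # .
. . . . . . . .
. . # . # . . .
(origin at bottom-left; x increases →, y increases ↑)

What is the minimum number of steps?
8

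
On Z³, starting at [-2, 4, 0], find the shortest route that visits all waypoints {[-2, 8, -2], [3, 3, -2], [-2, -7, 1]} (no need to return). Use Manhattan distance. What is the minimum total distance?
34
(one optimal route: (-2, 4, 0) → (-2, 8, -2) → (3, 3, -2) → (-2, -7, 1))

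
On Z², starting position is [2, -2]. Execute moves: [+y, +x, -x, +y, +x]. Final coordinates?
(3, 0)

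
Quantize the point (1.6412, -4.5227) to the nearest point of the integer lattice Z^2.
(2, -5)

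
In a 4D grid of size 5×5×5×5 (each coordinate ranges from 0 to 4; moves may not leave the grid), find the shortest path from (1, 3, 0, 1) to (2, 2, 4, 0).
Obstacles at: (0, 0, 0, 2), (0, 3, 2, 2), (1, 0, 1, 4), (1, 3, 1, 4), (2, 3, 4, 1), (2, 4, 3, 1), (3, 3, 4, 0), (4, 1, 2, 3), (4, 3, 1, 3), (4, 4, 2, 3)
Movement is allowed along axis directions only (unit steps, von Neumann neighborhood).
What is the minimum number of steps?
7
(one shortest path: (1, 3, 0, 1) → (2, 3, 0, 1) → (2, 2, 0, 1) → (2, 2, 1, 1) → (2, 2, 2, 1) → (2, 2, 3, 1) → (2, 2, 4, 1) → (2, 2, 4, 0))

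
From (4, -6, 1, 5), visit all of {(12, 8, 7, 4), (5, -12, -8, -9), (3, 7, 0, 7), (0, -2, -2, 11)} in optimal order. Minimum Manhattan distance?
108
(one optimal route: (4, -6, 1, 5) → (12, 8, 7, 4) → (3, 7, 0, 7) → (0, -2, -2, 11) → (5, -12, -8, -9))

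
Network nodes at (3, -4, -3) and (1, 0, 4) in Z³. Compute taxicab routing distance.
13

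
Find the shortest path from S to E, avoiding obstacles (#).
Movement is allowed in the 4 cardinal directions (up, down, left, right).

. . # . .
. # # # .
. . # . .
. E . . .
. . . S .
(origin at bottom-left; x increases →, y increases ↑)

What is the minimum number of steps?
3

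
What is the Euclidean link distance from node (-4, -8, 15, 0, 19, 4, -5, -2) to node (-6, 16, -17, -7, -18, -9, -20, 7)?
59.1354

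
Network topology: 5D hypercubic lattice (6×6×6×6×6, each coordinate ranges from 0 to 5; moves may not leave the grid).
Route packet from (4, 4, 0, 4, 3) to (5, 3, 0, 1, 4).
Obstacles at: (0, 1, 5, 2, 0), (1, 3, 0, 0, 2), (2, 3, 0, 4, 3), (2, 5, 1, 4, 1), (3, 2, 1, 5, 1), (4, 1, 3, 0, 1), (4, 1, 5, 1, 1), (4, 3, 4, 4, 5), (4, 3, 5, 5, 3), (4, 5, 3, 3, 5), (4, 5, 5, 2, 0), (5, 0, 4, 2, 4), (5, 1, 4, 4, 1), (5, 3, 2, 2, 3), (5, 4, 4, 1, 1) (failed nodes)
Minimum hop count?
6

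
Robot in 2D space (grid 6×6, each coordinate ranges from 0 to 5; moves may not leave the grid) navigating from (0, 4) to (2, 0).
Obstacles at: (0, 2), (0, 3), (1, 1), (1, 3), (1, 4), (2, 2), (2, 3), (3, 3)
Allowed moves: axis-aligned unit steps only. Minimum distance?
12
(one shortest path: (0, 4) → (0, 5) → (1, 5) → (2, 5) → (3, 5) → (4, 5) → (4, 4) → (4, 3) → (4, 2) → (3, 2) → (3, 1) → (2, 1) → (2, 0))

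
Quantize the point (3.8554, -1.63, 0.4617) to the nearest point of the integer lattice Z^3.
(4, -2, 0)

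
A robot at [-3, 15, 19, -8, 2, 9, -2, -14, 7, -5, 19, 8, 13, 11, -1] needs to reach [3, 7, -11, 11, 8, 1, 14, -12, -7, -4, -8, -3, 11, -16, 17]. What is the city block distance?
195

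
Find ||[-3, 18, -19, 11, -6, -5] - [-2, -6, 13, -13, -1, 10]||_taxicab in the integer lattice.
101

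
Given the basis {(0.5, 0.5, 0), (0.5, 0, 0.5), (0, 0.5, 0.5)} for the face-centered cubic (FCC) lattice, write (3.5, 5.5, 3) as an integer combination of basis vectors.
6b₁ + b₂ + 5b₃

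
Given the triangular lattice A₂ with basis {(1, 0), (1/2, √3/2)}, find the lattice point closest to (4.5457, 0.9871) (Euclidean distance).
(4.5, 0.866)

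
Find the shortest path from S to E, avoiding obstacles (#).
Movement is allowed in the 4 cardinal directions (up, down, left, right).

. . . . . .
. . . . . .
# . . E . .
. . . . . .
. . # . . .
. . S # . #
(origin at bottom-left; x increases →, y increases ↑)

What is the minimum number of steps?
6
(one shortest path: (2, 0) → (1, 0) → (1, 1) → (1, 2) → (2, 2) → (3, 2) → (3, 3))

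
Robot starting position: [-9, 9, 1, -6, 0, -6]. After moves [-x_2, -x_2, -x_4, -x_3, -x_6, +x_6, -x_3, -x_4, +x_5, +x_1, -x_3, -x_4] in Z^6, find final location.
(-8, 7, -2, -9, 1, -6)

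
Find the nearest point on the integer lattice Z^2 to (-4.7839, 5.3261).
(-5, 5)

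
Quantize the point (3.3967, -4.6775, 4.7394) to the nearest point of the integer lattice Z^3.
(3, -5, 5)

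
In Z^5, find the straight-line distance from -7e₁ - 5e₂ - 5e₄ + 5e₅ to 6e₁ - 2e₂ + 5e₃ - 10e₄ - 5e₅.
18.1108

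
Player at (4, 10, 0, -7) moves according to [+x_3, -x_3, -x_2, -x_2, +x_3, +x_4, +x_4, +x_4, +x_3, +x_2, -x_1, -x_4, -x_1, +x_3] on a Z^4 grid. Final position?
(2, 9, 3, -5)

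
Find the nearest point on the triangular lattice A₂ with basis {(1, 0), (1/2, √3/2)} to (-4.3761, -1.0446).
(-4.5, -0.866)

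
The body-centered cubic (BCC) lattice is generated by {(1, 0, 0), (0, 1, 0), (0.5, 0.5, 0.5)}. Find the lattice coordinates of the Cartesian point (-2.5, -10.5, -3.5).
b₁ - 7b₂ - 7b₃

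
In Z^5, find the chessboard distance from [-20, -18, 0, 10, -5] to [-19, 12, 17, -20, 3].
30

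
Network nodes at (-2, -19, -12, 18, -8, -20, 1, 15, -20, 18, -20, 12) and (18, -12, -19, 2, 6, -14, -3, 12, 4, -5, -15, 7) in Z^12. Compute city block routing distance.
134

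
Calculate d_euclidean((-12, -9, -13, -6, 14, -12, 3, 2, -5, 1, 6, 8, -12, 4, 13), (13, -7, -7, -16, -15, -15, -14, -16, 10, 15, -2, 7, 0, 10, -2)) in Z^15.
55.848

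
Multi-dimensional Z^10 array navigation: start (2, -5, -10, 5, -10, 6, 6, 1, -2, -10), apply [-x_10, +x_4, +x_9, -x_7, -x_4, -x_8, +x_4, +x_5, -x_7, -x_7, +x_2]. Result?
(2, -4, -10, 6, -9, 6, 3, 0, -1, -11)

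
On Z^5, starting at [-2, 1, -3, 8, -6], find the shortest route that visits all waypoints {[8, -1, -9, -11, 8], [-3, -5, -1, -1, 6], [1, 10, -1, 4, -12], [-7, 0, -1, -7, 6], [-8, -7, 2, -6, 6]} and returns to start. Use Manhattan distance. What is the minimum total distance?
172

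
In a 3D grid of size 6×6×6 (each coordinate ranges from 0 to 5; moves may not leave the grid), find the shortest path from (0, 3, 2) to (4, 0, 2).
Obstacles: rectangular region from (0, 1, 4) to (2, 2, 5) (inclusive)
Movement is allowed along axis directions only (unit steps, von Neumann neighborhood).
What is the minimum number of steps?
7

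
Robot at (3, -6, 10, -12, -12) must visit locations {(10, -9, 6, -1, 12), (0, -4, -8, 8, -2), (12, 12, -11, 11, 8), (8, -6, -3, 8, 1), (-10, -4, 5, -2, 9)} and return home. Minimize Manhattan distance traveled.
248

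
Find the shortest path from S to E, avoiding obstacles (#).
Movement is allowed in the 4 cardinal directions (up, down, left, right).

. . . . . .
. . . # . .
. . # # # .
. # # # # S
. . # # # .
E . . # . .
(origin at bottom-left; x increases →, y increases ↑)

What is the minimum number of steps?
13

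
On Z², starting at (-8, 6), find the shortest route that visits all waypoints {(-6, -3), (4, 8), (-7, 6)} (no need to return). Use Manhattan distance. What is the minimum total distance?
32
(one optimal route: (-8, 6) → (-7, 6) → (-6, -3) → (4, 8))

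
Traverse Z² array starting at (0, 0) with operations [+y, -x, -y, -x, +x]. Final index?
(-1, 0)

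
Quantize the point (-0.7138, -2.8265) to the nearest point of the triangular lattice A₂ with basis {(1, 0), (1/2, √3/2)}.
(-0.5, -2.598)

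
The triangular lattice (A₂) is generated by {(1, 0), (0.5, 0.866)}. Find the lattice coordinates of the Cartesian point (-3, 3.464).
-5b₁ + 4b₂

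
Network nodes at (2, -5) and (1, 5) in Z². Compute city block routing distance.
11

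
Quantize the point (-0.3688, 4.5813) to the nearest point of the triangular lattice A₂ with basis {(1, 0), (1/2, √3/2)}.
(-0.5, 4.33)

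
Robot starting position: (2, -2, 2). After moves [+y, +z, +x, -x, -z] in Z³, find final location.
(2, -1, 2)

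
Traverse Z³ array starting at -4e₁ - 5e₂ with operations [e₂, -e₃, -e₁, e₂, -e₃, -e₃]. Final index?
(-5, -3, -3)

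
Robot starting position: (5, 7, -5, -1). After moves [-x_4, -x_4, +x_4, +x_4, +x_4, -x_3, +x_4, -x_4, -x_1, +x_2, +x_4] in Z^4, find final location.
(4, 8, -6, 1)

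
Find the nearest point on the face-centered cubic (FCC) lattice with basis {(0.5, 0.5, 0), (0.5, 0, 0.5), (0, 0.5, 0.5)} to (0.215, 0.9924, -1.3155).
(0.5, 1, -1.5)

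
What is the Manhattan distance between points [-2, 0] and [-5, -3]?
6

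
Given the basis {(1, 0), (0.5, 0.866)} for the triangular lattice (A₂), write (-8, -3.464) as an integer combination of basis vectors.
-6b₁ - 4b₂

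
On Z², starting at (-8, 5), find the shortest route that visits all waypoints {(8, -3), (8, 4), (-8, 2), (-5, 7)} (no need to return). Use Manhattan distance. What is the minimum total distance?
34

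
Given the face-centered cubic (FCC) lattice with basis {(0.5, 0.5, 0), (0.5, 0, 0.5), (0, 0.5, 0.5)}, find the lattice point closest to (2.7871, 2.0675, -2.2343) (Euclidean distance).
(3, 2, -2)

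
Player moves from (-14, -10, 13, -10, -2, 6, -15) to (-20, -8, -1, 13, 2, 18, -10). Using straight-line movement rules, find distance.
30.8221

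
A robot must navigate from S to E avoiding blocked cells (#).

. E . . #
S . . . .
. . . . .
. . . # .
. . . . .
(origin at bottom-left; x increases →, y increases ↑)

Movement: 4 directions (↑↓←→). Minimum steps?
2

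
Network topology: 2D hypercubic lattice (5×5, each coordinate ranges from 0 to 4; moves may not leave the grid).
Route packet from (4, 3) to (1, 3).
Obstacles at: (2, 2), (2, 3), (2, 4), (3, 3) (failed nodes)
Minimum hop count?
7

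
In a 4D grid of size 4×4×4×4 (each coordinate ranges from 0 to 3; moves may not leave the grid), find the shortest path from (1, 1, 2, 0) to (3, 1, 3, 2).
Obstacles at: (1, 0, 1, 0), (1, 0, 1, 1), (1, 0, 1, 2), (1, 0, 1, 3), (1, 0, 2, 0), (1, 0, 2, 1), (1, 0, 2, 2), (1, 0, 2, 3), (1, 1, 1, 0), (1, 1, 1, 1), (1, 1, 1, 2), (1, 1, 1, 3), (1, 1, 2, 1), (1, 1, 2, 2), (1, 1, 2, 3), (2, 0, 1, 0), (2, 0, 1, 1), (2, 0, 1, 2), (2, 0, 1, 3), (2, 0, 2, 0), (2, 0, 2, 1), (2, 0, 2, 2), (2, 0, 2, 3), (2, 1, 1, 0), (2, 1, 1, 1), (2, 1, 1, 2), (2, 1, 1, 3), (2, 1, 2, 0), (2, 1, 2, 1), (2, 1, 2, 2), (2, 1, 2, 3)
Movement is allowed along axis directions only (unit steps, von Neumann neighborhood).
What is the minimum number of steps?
5
(one shortest path: (1, 1, 2, 0) → (1, 1, 3, 0) → (2, 1, 3, 0) → (3, 1, 3, 0) → (3, 1, 3, 1) → (3, 1, 3, 2))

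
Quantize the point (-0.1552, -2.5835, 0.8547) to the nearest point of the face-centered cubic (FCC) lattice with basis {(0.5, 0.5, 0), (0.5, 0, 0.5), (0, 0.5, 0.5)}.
(-0.5, -2.5, 1)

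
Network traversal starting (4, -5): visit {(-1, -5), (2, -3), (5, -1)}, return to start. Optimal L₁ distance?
20
(one optimal route: (4, -5) → (-1, -5) → (2, -3) → (5, -1) → (4, -5))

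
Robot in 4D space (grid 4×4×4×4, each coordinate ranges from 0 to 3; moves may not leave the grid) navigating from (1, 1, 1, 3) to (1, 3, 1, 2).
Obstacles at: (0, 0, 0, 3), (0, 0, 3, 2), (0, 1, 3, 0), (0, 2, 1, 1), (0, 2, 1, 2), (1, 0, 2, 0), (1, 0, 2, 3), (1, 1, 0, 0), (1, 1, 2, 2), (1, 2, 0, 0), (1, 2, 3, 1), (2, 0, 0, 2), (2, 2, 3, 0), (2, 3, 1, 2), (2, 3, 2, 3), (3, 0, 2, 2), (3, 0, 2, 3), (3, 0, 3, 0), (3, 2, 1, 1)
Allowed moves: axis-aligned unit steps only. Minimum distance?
3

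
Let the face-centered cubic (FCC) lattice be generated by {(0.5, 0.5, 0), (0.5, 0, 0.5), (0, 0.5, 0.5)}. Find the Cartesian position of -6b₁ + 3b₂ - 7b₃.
(-1.5, -6.5, -2)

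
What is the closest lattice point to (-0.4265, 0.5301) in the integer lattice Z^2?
(0, 1)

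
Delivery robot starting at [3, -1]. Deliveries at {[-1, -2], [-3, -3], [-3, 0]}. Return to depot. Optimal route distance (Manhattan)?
18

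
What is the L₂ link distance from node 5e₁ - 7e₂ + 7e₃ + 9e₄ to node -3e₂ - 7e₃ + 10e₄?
15.4272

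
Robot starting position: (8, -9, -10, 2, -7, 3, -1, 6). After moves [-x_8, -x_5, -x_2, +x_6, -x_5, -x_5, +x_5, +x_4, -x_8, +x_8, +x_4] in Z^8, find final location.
(8, -10, -10, 4, -9, 4, -1, 5)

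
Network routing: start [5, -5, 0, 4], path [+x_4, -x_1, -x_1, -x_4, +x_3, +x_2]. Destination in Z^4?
(3, -4, 1, 4)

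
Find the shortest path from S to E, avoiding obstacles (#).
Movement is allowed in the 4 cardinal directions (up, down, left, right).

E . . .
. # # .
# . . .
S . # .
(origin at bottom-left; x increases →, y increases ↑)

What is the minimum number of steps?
9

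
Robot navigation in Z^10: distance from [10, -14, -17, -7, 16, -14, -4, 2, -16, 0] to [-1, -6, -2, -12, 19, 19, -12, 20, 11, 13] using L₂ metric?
53.0943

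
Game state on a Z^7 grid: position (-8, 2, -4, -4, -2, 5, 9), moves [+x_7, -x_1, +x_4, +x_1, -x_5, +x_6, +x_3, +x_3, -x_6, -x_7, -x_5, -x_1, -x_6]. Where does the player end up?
(-9, 2, -2, -3, -4, 4, 9)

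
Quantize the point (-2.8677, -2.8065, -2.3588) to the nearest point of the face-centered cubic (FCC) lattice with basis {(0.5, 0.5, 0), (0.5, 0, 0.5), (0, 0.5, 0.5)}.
(-3, -2.5, -2.5)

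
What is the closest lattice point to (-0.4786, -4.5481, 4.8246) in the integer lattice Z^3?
(0, -5, 5)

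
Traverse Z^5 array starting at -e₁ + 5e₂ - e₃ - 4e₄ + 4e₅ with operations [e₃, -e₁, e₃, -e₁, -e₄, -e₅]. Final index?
(-3, 5, 1, -5, 3)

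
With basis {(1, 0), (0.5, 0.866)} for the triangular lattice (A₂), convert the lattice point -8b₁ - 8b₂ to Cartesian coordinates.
(-12, -6.928)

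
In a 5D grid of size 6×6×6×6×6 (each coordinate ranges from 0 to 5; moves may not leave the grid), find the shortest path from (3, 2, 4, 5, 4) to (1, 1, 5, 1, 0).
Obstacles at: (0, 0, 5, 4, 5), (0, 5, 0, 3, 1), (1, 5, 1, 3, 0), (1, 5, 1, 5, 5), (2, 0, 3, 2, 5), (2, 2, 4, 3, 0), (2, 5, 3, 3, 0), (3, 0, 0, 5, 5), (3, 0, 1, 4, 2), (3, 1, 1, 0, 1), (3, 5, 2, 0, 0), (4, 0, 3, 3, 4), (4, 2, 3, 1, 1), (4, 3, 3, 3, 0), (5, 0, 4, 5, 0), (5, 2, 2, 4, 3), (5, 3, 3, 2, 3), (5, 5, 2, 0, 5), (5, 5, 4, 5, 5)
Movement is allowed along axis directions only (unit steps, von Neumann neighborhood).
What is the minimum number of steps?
12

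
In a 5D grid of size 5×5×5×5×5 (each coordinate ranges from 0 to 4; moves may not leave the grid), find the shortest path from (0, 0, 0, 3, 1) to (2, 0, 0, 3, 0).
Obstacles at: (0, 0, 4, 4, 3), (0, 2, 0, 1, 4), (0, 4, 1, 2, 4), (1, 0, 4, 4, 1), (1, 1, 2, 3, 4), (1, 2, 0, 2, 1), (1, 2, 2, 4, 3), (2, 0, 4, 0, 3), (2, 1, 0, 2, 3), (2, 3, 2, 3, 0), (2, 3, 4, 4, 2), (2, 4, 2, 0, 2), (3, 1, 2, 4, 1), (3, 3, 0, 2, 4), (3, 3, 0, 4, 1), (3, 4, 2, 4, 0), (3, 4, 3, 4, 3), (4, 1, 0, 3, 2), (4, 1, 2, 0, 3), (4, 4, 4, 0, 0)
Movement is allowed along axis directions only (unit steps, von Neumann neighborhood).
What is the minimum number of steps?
3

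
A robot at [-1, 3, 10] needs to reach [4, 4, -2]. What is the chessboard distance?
12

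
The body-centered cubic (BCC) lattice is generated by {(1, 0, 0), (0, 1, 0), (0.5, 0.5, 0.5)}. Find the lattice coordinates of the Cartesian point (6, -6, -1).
7b₁ - 5b₂ - 2b₃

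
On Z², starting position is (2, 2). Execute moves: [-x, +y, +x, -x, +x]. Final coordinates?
(2, 3)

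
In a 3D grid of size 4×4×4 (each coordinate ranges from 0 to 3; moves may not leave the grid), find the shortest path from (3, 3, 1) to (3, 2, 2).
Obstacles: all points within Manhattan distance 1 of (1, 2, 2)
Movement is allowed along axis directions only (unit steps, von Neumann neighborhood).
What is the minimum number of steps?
2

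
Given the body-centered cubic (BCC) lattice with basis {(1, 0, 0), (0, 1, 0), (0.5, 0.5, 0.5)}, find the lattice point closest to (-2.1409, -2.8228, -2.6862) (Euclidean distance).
(-2, -3, -3)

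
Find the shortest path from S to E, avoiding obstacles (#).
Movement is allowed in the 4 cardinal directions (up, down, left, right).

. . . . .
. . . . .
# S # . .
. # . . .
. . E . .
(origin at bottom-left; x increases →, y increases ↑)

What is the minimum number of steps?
7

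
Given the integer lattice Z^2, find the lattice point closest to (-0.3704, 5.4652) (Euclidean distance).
(0, 5)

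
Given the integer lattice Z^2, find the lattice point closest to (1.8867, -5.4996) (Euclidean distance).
(2, -5)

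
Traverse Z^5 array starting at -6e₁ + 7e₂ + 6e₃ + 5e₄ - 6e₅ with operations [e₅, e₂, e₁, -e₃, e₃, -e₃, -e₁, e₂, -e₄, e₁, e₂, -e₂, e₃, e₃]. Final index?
(-5, 9, 7, 4, -5)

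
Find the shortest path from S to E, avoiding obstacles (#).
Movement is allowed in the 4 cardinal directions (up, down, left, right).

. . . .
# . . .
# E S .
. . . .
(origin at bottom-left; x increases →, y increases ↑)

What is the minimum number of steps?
1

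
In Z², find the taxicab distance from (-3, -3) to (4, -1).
9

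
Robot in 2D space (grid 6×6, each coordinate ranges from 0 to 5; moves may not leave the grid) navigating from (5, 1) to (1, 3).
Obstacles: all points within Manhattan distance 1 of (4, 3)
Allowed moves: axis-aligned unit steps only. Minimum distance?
6
(one shortest path: (5, 1) → (4, 1) → (3, 1) → (2, 1) → (1, 1) → (1, 2) → (1, 3))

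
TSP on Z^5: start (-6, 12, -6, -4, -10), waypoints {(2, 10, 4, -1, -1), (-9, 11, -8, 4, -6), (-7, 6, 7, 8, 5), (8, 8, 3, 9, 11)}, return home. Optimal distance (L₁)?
146
(one optimal route: (-6, 12, -6, -4, -10) → (2, 10, 4, -1, -1) → (8, 8, 3, 9, 11) → (-7, 6, 7, 8, 5) → (-9, 11, -8, 4, -6) → (-6, 12, -6, -4, -10))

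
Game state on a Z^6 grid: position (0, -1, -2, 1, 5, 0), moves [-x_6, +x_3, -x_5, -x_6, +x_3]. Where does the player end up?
(0, -1, 0, 1, 4, -2)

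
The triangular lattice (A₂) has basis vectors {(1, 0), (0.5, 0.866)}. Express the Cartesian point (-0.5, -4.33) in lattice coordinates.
2b₁ - 5b₂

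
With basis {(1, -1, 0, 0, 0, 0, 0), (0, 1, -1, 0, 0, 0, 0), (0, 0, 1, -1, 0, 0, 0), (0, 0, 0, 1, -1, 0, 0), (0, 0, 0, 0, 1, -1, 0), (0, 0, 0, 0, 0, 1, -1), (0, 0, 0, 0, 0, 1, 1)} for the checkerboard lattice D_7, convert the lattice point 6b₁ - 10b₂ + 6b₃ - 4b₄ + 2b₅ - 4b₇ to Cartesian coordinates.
(6, -16, 16, -10, 6, -6, -4)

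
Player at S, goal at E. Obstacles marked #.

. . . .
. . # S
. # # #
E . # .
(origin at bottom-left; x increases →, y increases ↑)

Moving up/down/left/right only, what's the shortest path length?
7
(one shortest path: (3, 2) → (3, 3) → (2, 3) → (1, 3) → (0, 3) → (0, 2) → (0, 1) → (0, 0))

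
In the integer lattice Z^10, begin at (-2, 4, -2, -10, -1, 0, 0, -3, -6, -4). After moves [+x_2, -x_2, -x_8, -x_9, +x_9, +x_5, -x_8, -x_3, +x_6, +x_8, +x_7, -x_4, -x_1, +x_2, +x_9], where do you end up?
(-3, 5, -3, -11, 0, 1, 1, -4, -5, -4)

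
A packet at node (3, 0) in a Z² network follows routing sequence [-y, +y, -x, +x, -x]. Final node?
(2, 0)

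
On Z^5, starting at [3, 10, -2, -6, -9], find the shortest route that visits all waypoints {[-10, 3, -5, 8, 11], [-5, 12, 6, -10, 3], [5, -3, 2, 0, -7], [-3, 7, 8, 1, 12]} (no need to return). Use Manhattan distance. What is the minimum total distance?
137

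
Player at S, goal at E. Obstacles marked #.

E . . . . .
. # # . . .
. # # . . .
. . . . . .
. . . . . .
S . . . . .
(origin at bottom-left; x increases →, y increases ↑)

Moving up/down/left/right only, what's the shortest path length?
5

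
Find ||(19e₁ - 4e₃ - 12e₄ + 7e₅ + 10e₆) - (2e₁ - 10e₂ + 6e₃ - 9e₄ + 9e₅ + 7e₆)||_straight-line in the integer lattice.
22.6053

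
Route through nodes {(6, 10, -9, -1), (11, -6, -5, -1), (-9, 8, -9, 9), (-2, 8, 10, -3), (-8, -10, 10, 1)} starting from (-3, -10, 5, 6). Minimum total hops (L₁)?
133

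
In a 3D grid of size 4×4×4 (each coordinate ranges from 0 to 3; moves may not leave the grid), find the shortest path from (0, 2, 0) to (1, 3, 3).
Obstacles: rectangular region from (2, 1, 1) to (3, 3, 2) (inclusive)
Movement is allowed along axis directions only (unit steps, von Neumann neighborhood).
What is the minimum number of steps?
5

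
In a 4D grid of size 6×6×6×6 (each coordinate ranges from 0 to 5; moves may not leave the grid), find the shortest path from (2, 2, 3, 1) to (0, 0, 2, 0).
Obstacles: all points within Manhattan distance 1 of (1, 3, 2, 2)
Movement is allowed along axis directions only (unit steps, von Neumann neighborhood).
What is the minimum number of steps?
6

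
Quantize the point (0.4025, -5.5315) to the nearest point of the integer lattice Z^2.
(0, -6)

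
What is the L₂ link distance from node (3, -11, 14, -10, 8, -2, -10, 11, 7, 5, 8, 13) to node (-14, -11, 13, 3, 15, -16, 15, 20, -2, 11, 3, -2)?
42.1545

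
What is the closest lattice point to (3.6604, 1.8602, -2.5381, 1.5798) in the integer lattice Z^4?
(4, 2, -3, 2)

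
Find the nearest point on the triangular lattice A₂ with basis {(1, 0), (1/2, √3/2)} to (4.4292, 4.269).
(4.5, 4.33)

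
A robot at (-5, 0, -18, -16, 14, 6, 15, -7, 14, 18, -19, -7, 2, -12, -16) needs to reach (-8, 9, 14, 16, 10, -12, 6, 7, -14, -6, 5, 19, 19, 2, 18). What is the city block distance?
288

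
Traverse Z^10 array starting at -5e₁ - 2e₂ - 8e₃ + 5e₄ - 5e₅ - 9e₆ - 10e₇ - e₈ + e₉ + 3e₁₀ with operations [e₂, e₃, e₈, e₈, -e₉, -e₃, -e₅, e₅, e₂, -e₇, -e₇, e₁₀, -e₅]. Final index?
(-5, 0, -8, 5, -6, -9, -12, 1, 0, 4)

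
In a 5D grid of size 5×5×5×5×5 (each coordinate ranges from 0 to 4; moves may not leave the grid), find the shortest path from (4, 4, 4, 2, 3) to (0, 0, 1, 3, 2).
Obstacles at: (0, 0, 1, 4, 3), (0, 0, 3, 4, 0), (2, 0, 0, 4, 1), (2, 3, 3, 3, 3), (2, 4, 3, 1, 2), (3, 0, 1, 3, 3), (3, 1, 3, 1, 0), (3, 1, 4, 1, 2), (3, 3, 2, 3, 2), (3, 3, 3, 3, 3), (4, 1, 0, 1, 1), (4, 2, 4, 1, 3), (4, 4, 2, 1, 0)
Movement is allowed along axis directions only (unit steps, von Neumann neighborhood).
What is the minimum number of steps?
13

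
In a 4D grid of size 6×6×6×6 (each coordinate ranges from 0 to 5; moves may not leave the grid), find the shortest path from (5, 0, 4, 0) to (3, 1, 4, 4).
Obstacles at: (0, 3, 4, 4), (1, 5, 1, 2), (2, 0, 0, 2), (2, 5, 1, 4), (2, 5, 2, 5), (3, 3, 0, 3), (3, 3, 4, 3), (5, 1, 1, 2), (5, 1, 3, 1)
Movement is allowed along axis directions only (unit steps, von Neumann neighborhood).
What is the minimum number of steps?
7
(one shortest path: (5, 0, 4, 0) → (4, 0, 4, 0) → (3, 0, 4, 0) → (3, 1, 4, 0) → (3, 1, 4, 1) → (3, 1, 4, 2) → (3, 1, 4, 3) → (3, 1, 4, 4))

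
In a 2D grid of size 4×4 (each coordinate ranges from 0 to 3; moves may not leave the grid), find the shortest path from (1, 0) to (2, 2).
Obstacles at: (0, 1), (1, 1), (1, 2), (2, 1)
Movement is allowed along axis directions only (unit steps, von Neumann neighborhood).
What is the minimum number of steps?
5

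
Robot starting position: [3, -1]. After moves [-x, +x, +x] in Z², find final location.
(4, -1)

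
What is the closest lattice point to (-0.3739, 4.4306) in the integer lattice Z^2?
(0, 4)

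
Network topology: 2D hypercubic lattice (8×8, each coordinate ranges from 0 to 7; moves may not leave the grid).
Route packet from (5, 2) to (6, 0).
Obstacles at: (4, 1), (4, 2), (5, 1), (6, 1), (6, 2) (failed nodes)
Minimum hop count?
7
(one shortest path: (5, 2) → (5, 3) → (6, 3) → (7, 3) → (7, 2) → (7, 1) → (7, 0) → (6, 0))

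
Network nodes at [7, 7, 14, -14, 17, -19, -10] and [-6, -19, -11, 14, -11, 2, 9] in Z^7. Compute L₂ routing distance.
61.9677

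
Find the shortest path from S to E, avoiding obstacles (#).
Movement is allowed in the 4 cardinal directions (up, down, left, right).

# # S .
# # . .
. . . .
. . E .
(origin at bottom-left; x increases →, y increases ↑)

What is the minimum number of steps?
3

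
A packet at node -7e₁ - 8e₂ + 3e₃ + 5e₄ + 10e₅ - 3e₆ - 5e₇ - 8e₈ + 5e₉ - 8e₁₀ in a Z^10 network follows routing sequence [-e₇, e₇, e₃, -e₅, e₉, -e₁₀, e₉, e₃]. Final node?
(-7, -8, 5, 5, 9, -3, -5, -8, 7, -9)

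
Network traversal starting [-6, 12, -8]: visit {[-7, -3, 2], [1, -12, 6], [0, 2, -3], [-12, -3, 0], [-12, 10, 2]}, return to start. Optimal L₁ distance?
106
(one optimal route: (-6, 12, -8) → (0, 2, -3) → (1, -12, 6) → (-7, -3, 2) → (-12, -3, 0) → (-12, 10, 2) → (-6, 12, -8))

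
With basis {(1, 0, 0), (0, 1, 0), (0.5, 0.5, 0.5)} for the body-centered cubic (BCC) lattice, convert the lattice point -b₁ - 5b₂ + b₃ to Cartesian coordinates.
(-0.5, -4.5, 0.5)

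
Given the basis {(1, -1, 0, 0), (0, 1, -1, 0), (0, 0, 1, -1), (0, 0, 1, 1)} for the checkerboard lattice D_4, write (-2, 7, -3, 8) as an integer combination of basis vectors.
-2b₁ + 5b₂ - 3b₃ + 5b₄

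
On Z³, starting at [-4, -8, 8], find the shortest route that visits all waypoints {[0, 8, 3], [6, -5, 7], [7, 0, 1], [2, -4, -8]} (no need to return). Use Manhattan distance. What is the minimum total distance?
68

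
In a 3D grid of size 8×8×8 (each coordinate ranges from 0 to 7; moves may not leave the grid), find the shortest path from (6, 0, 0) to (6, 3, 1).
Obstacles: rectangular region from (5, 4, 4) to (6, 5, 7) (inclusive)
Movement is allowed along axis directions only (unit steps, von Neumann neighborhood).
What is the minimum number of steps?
4
(one shortest path: (6, 0, 0) → (6, 1, 0) → (6, 2, 0) → (6, 3, 0) → (6, 3, 1))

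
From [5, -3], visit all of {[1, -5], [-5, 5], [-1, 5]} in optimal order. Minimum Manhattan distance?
22
(one optimal route: (5, -3) → (1, -5) → (-1, 5) → (-5, 5))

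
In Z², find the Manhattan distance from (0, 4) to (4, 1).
7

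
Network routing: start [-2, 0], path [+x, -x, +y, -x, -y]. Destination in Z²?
(-3, 0)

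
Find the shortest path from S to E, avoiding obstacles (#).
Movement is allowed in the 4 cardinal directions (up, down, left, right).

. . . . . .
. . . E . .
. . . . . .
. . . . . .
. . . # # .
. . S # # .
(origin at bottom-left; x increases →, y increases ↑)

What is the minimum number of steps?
5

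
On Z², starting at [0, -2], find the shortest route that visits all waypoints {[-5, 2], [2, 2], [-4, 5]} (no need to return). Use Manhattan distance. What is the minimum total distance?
17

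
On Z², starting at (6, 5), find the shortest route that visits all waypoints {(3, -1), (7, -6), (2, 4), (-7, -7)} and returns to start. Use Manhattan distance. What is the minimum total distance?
54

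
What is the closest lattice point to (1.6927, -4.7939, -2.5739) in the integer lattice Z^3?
(2, -5, -3)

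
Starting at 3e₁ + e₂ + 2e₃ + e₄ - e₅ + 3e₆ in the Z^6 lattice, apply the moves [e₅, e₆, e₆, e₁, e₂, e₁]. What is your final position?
(5, 2, 2, 1, 0, 5)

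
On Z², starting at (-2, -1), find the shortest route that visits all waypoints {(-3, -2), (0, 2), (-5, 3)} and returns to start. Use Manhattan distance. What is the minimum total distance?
20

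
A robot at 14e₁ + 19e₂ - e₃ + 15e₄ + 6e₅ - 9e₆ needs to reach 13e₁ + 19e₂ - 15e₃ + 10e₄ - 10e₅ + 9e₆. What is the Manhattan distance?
54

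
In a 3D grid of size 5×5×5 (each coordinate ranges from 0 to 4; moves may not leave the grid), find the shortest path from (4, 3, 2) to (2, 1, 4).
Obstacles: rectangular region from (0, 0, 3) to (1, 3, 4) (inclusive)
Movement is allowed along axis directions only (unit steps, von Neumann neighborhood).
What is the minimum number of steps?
6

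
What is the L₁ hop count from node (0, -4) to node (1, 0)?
5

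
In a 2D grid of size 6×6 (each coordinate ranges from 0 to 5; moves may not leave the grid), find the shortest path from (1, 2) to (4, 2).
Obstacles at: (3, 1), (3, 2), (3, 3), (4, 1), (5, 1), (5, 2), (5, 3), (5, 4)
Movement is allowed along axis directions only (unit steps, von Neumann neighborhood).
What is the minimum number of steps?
7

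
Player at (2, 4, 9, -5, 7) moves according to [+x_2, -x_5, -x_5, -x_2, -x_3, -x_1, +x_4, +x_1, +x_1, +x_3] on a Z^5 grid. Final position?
(3, 4, 9, -4, 5)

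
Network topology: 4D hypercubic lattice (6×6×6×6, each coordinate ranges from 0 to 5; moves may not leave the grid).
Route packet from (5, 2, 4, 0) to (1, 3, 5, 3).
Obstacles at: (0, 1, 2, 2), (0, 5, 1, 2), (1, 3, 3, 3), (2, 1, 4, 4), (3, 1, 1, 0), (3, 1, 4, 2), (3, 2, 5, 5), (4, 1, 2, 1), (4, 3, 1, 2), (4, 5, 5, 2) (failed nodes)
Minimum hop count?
9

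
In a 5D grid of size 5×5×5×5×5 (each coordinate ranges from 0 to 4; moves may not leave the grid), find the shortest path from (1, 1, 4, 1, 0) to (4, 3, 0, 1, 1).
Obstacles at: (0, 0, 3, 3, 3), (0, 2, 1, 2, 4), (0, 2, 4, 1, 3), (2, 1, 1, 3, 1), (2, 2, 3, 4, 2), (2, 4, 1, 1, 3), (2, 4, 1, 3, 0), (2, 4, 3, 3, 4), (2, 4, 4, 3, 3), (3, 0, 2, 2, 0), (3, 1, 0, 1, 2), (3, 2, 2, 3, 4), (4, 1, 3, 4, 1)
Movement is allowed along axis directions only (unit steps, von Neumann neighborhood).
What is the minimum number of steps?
10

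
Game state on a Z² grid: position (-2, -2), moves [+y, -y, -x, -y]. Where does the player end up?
(-3, -3)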